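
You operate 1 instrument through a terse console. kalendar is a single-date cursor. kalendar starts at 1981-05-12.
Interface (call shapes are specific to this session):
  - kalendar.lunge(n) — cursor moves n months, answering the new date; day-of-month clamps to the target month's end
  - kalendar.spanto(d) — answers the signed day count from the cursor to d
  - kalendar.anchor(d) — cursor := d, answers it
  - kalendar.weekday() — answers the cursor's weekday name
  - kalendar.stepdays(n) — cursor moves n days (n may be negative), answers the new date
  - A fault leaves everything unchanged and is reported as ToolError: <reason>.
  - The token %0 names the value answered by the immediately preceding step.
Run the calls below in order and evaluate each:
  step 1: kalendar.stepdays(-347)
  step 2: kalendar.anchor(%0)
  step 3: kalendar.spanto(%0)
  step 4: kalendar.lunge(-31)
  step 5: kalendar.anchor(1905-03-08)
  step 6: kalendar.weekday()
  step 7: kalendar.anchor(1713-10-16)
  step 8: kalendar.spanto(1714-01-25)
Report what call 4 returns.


Answer: 1977-10-30

Derivation:
Invoking kalendar.stepdays passing n='-347': 1980-05-30.
Now I run kalendar.anchor passing d='%0', which returns 1980-05-30.
I use kalendar.spanto passing d='%0', and observe 0.
I run kalendar.lunge passing n='-31', and get 1977-10-30.
Invoking kalendar.anchor passing d='1905-03-08', which returns 1905-03-08.
Next I call kalendar.weekday(), → Wednesday.
Now I run kalendar.anchor passing d='1713-10-16', and get 1713-10-16.
Calling kalendar.spanto passing d='1714-01-25', which returns 101.


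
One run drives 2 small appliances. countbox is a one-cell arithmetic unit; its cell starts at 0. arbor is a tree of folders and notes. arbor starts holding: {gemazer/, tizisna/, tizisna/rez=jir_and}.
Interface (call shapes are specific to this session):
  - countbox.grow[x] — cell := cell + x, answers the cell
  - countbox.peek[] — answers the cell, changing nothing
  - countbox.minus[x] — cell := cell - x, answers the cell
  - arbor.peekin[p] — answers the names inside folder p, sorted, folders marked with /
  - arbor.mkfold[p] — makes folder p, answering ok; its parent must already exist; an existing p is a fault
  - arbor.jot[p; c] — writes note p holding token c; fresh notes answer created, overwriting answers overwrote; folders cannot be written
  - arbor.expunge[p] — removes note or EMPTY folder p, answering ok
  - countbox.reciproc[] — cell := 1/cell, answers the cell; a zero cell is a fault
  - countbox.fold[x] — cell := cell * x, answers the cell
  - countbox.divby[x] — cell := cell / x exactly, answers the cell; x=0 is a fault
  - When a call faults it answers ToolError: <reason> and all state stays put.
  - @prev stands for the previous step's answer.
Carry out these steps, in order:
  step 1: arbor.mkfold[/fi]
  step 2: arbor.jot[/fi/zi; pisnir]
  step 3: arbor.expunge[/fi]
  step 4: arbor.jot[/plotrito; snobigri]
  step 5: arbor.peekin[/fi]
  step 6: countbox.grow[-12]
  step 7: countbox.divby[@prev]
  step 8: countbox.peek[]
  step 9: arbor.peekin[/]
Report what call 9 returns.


Answer: [fi/, gemazer/, plotrito, tizisna/]

Derivation:
> arbor.mkfold p='/fi'
= ok
> arbor.jot p='/fi/zi' c='pisnir'
= created
> arbor.expunge p='/fi'
= ToolError: not empty
> arbor.jot p='/plotrito' c='snobigri'
= created
> arbor.peekin p='/fi'
= [zi]
> countbox.grow x='-12'
= -12
> countbox.divby x='@prev'
= 1
> countbox.peek
= 1
> arbor.peekin p='/'
= [fi/, gemazer/, plotrito, tizisna/]


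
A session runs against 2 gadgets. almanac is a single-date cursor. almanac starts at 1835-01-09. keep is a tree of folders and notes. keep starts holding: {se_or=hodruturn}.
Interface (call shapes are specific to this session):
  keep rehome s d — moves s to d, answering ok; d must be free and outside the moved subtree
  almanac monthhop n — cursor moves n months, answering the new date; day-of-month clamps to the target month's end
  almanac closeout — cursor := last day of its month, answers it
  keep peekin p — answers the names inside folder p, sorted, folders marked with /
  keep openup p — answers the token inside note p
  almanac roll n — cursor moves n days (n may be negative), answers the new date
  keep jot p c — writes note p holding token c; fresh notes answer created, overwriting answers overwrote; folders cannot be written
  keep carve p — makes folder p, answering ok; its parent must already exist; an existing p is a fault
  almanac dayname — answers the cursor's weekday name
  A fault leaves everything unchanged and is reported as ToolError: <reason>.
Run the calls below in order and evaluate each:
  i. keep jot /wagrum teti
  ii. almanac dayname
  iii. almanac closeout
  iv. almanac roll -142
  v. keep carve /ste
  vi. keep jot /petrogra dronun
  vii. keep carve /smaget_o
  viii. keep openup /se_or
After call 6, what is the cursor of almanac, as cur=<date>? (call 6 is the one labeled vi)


Answer: cur=1834-09-11

Derivation:
·→ keep jot(/wagrum, teti)
·← created
·→ almanac dayname()
·← Friday
·→ almanac closeout()
·← 1835-01-31
·→ almanac roll(-142)
·← 1834-09-11
·→ keep carve(/ste)
·← ok
·→ keep jot(/petrogra, dronun)
·← created
·→ keep carve(/smaget_o)
·← ok
·→ keep openup(/se_or)
·← hodruturn


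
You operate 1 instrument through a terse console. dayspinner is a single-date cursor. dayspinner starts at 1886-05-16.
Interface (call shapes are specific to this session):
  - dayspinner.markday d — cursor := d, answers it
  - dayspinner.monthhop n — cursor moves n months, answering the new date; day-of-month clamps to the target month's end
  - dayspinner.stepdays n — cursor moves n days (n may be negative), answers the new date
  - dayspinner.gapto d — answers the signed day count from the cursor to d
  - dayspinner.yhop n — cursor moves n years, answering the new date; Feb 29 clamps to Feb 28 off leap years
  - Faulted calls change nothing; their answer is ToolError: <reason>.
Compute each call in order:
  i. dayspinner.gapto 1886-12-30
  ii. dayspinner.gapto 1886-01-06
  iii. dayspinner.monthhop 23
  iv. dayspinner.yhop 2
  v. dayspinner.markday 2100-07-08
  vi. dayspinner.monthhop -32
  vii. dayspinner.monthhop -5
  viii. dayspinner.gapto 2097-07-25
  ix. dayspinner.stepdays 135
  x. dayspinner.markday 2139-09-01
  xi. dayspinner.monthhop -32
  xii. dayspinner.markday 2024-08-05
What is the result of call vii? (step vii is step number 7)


Answer: 2097-06-08

Derivation:
Invoking dayspinner.gapto passing d: 1886-12-30, which returns 228.
I use dayspinner.gapto passing d: 1886-01-06, yielding -130.
I invoke dayspinner.monthhop passing n: 23, giving 1888-04-16.
Now I run dayspinner.yhop passing n: 2, → 1890-04-16.
I use dayspinner.markday passing d: 2100-07-08, and observe 2100-07-08.
Then dayspinner.monthhop passing n: -32, and observe 2097-11-08.
I run dayspinner.monthhop passing n: -5: 2097-06-08.
I invoke dayspinner.gapto passing d: 2097-07-25, — result: 47.
I call dayspinner.stepdays passing n: 135, giving 2097-10-21.
I call dayspinner.markday passing d: 2139-09-01, which returns 2139-09-01.
I use dayspinner.monthhop passing n: -32, — result: 2137-01-01.
Calling dayspinner.markday passing d: 2024-08-05, giving 2024-08-05.


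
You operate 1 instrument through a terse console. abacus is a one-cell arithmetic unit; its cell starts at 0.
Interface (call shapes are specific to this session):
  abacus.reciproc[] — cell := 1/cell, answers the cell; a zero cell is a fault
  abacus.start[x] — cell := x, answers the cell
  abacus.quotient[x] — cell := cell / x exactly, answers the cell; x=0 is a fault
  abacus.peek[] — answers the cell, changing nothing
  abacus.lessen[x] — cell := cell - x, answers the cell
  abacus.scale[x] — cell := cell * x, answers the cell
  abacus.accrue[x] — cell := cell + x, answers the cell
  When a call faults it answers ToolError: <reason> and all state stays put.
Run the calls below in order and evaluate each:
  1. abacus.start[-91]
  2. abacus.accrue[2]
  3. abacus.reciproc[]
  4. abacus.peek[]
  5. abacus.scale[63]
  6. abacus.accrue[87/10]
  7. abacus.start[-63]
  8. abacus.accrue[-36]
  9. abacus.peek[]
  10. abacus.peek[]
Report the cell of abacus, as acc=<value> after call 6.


Answer: acc=7113/890

Derivation:
-> abacus.start(x→-91)
<- -91
-> abacus.accrue(x→2)
<- -89
-> abacus.reciproc()
<- -1/89
-> abacus.peek()
<- -1/89
-> abacus.scale(x→63)
<- -63/89
-> abacus.accrue(x→87/10)
<- 7113/890
-> abacus.start(x→-63)
<- -63
-> abacus.accrue(x→-36)
<- -99
-> abacus.peek()
<- -99
-> abacus.peek()
<- -99


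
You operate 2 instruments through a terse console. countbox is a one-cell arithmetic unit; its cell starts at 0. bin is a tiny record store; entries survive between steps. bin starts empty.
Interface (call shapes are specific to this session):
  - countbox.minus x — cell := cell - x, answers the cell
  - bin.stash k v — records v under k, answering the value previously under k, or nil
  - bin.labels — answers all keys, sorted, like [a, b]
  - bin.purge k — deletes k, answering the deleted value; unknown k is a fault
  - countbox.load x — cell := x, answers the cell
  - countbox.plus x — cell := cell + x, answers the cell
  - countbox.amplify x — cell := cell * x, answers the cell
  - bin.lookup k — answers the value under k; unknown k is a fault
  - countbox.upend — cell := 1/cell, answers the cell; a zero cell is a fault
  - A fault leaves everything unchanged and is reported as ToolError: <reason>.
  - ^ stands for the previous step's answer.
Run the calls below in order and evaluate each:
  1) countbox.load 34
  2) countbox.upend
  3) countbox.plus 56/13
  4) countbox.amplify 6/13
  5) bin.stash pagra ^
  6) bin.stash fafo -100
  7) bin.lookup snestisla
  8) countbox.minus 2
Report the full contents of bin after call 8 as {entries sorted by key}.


I call load with x: 34, and observe 34.
I use upend, and see 1/34.
Now I run plus with x: 56/13, giving 1917/442.
I try amplify with x: 6/13, yielding 5751/2873.
Then stash with k: pagra, v: ^, which returns nil.
Calling stash with k: fafo, v: -100, → nil.
I use lookup with k: snestisla, yielding ToolError: no such key snestisla.
Then minus with x: 2, which returns 5/2873.

Answer: {fafo=-100, pagra=5751/2873}


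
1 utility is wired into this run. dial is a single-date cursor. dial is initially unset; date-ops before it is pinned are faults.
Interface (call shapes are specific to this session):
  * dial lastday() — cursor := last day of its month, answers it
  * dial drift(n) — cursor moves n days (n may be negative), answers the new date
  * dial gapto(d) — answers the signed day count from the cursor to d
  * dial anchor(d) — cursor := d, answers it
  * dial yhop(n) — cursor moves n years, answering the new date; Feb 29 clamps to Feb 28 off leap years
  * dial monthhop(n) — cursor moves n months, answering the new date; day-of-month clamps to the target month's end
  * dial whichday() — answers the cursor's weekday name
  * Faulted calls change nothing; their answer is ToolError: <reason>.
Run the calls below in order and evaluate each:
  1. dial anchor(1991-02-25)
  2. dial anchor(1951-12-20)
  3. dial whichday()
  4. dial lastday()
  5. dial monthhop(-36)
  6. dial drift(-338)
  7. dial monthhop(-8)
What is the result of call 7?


~$ dial anchor d→1991-02-25
  1991-02-25
~$ dial anchor d→1951-12-20
  1951-12-20
~$ dial whichday
  Thursday
~$ dial lastday
  1951-12-31
~$ dial monthhop n→-36
  1948-12-31
~$ dial drift n→-338
  1948-01-28
~$ dial monthhop n→-8
  1947-05-28

Answer: 1947-05-28


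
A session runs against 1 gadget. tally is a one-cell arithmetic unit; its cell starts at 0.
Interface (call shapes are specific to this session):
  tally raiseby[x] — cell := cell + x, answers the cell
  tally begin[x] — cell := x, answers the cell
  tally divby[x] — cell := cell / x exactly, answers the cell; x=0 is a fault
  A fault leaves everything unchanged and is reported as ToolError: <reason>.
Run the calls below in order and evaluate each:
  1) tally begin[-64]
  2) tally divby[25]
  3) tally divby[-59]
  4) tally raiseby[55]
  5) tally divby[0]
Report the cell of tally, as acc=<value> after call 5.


% tally begin(-64) -> -64
% tally divby(25) -> -64/25
% tally divby(-59) -> 64/1475
% tally raiseby(55) -> 81189/1475
% tally divby(0) -> ToolError: division by zero

Answer: acc=81189/1475


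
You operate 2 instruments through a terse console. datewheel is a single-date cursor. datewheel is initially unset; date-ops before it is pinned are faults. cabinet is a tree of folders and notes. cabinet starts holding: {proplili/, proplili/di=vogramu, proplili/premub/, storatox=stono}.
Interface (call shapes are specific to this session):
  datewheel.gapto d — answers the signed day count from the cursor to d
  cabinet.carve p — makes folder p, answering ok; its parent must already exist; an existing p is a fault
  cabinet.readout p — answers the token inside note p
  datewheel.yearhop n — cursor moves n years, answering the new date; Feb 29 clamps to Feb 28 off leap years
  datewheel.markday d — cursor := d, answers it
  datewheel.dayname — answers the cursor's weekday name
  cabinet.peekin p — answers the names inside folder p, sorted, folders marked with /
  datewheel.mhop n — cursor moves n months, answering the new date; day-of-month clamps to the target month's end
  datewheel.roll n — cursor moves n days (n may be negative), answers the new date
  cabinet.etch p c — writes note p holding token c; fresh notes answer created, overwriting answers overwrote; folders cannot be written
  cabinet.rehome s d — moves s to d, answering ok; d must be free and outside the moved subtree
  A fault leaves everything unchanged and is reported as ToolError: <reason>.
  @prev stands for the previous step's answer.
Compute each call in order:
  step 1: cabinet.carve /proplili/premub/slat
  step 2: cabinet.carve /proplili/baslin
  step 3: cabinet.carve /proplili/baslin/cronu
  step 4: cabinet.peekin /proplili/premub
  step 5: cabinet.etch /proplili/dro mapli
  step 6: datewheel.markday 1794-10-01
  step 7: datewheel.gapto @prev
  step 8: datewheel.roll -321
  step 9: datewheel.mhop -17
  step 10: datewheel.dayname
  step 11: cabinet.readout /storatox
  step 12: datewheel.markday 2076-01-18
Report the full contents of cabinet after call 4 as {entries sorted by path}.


Answer: {proplili/, proplili/baslin/, proplili/baslin/cronu/, proplili/di=vogramu, proplili/premub/, proplili/premub/slat/, storatox=stono}

Derivation:
% 1. cabinet.carve(/proplili/premub/slat) : ok
% 2. cabinet.carve(/proplili/baslin) : ok
% 3. cabinet.carve(/proplili/baslin/cronu) : ok
% 4. cabinet.peekin(/proplili/premub) : [slat/]
% 5. cabinet.etch(/proplili/dro, mapli) : created
% 6. datewheel.markday(1794-10-01) : 1794-10-01
% 7. datewheel.gapto(@prev) : 0
% 8. datewheel.roll(-321) : 1793-11-14
% 9. datewheel.mhop(-17) : 1792-06-14
% 10. datewheel.dayname() : Thursday
% 11. cabinet.readout(/storatox) : stono
% 12. datewheel.markday(2076-01-18) : 2076-01-18


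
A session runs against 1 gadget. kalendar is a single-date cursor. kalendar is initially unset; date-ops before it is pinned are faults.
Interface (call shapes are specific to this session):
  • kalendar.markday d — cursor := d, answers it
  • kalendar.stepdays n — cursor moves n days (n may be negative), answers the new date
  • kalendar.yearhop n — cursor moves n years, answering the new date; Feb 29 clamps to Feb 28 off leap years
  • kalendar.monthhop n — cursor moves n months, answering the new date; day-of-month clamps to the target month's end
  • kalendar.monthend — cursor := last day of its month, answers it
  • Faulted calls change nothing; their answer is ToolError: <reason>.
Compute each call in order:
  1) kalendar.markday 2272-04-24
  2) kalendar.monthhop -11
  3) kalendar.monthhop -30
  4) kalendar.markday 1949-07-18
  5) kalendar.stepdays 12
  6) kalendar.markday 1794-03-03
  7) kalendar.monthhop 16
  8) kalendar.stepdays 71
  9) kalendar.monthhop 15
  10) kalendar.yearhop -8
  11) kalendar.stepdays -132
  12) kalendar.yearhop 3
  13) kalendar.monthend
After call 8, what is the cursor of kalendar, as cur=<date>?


Then kalendar.markday passing d→2272-04-24, and see 2272-04-24.
I run kalendar.monthhop passing n→-11, yielding 2271-05-24.
I try kalendar.monthhop passing n→-30, giving 2268-11-24.
I invoke kalendar.markday passing d→1949-07-18, and see 1949-07-18.
Invoking kalendar.stepdays passing n→12, and get 1949-07-30.
Then kalendar.markday passing d→1794-03-03, and observe 1794-03-03.
Calling kalendar.monthhop passing n→16, → 1795-07-03.
I run kalendar.stepdays passing n→71, — result: 1795-09-12.
I call kalendar.monthhop passing n→15, → 1796-12-12.
Now I run kalendar.yearhop passing n→-8: 1788-12-12.
Then kalendar.stepdays passing n→-132, → 1788-08-02.
I try kalendar.yearhop passing n→3, and observe 1791-08-02.
Calling kalendar.monthend(), which returns 1791-08-31.

Answer: cur=1795-09-12


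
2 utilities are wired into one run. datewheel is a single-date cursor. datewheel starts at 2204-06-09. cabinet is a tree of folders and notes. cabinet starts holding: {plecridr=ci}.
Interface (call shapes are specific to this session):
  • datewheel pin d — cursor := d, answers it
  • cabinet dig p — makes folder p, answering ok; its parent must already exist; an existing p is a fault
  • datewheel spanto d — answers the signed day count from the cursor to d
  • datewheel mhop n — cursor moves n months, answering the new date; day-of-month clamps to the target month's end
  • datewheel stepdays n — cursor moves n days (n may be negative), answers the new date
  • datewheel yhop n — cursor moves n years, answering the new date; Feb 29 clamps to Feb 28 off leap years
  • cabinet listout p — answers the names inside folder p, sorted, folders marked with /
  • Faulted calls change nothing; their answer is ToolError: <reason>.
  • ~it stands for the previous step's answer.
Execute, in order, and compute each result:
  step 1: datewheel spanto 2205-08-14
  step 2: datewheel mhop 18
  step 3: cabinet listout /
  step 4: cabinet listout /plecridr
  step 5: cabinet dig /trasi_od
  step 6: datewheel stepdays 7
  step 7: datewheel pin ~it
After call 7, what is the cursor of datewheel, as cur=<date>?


Answer: cur=2205-12-16

Derivation:
>> datewheel spanto(d=2205-08-14)
<< 431
>> datewheel mhop(n=18)
<< 2205-12-09
>> cabinet listout(p=/)
<< [plecridr]
>> cabinet listout(p=/plecridr)
<< ToolError: not a directory
>> cabinet dig(p=/trasi_od)
<< ok
>> datewheel stepdays(n=7)
<< 2205-12-16
>> datewheel pin(d=~it)
<< 2205-12-16


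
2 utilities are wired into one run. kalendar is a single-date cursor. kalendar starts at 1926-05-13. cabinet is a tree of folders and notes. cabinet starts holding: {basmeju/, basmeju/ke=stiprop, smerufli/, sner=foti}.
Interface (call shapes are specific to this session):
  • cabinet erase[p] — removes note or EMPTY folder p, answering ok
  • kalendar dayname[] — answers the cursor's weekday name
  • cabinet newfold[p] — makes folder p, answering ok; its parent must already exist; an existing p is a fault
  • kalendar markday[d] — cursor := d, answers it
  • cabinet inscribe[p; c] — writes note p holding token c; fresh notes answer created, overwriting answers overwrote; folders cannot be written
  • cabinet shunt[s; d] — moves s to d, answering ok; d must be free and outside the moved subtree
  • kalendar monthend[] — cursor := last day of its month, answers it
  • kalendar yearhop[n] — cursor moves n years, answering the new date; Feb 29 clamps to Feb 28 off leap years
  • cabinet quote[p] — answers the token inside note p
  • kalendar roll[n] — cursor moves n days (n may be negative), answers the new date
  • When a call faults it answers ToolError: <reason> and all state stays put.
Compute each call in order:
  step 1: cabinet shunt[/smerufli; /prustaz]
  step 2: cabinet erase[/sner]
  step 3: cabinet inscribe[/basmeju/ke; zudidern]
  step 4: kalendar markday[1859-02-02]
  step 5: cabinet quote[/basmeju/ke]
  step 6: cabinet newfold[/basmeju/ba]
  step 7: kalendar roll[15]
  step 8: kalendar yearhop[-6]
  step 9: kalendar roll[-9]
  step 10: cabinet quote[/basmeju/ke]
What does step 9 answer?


CALL cabinet shunt[/smerufli; /prustaz]
RET  ok
CALL cabinet erase[/sner]
RET  ok
CALL cabinet inscribe[/basmeju/ke; zudidern]
RET  overwrote
CALL kalendar markday[1859-02-02]
RET  1859-02-02
CALL cabinet quote[/basmeju/ke]
RET  zudidern
CALL cabinet newfold[/basmeju/ba]
RET  ok
CALL kalendar roll[15]
RET  1859-02-17
CALL kalendar yearhop[-6]
RET  1853-02-17
CALL kalendar roll[-9]
RET  1853-02-08
CALL cabinet quote[/basmeju/ke]
RET  zudidern

Answer: 1853-02-08


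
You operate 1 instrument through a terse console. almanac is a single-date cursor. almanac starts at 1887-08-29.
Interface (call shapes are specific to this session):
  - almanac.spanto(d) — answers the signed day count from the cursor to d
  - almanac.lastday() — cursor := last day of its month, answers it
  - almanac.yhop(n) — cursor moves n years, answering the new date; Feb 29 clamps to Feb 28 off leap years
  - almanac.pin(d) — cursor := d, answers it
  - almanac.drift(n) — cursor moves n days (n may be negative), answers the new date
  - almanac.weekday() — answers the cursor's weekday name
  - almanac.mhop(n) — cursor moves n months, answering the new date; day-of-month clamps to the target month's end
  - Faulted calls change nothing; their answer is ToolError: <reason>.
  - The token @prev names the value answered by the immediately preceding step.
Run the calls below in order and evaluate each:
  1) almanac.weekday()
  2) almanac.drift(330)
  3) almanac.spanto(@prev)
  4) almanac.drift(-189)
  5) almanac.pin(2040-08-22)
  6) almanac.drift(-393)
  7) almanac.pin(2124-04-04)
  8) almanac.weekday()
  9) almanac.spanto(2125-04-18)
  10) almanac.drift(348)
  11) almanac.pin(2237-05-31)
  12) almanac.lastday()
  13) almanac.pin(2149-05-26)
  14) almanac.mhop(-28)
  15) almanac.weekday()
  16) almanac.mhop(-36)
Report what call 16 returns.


% weekday
  Monday
% drift n: 330
  1888-07-24
% spanto d: @prev
  0
% drift n: -189
  1888-01-17
% pin d: 2040-08-22
  2040-08-22
% drift n: -393
  2039-07-26
% pin d: 2124-04-04
  2124-04-04
% weekday
  Tuesday
% spanto d: 2125-04-18
  379
% drift n: 348
  2125-03-18
% pin d: 2237-05-31
  2237-05-31
% lastday
  2237-05-31
% pin d: 2149-05-26
  2149-05-26
% mhop n: -28
  2147-01-26
% weekday
  Thursday
% mhop n: -36
  2144-01-26

Answer: 2144-01-26


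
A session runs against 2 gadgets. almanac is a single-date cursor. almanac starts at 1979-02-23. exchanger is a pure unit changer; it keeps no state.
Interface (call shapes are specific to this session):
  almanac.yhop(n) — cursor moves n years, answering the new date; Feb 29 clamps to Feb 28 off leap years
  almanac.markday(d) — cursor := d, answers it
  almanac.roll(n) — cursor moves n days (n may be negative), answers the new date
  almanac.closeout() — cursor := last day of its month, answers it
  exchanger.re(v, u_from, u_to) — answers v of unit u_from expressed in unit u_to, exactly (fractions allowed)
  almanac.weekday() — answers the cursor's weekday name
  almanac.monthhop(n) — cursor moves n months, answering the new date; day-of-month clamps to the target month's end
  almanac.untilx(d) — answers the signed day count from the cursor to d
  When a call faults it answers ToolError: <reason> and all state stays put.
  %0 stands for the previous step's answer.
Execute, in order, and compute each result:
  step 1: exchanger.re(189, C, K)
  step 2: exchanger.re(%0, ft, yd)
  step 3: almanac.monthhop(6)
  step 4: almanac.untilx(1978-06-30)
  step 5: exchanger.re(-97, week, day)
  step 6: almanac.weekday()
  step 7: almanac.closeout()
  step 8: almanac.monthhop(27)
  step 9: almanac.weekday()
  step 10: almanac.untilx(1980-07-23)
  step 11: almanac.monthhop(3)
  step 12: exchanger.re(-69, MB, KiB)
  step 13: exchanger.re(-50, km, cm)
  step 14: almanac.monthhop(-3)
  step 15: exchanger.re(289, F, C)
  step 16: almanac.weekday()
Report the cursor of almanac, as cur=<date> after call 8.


Then exchanger.re using v=189, u_from=C, u_to=K: 9243/20.
Now I run exchanger.re using v=%0, u_from=ft, u_to=yd: 3081/20.
Then almanac.monthhop using n=6, giving 1979-08-23.
I try almanac.untilx using d=1978-06-30, giving -419.
I call exchanger.re using v=-97, u_from=week, u_to=day, → -679.
I call almanac.weekday(), giving Thursday.
Now I run almanac.closeout(): 1979-08-31.
Invoking almanac.monthhop using n=27, and see 1981-11-30.
Now I run almanac.weekday(), giving Monday.
I use almanac.untilx using d=1980-07-23, and observe -495.
I invoke almanac.monthhop using n=3, yielding 1982-02-28.
I call exchanger.re using v=-69, u_from=MB, u_to=KiB, and see -1078125/16.
Calling exchanger.re using v=-50, u_from=km, u_to=cm, which returns -5000000.
Now I run almanac.monthhop using n=-3, yielding 1981-11-28.
Then exchanger.re using v=289, u_from=F, u_to=C, which returns 1285/9.
I use almanac.weekday(), — result: Saturday.

Answer: cur=1981-11-30


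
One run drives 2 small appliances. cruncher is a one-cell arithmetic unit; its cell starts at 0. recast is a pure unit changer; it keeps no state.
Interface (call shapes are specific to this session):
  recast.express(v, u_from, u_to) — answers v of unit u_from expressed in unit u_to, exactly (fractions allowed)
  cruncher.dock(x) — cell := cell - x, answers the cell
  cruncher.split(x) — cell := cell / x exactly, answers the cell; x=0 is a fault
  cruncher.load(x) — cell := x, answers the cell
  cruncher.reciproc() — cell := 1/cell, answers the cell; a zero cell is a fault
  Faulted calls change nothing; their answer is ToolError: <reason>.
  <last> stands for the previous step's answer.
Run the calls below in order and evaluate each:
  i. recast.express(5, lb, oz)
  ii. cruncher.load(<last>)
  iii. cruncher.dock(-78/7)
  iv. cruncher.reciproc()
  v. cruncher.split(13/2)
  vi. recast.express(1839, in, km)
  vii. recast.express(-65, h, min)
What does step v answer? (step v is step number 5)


I invoke express with v: 5, u_from: lb, u_to: oz, which returns 80.
I call load with x: <last>, yielding 80.
I try dock with x: -78/7: 638/7.
I run reciproc(), giving 7/638.
Invoking split with x: 13/2, and get 7/4147.
Using express with v: 1839, u_from: in, u_to: km, and see 233553/5000000.
I invoke express with v: -65, u_from: h, u_to: min, — result: -3900.

Answer: 7/4147


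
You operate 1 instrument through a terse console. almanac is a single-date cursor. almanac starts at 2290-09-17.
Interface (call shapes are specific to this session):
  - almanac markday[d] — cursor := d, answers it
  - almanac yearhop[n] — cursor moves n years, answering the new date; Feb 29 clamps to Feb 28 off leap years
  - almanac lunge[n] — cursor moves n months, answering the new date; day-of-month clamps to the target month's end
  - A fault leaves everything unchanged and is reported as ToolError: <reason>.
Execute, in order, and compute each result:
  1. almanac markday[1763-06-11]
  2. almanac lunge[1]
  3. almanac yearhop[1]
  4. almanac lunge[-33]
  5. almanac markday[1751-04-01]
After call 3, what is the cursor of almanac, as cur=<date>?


Answer: cur=1764-07-11

Derivation:
// 1. almanac markday(d→1763-06-11) == 1763-06-11
// 2. almanac lunge(n→1) == 1763-07-11
// 3. almanac yearhop(n→1) == 1764-07-11
// 4. almanac lunge(n→-33) == 1761-10-11
// 5. almanac markday(d→1751-04-01) == 1751-04-01


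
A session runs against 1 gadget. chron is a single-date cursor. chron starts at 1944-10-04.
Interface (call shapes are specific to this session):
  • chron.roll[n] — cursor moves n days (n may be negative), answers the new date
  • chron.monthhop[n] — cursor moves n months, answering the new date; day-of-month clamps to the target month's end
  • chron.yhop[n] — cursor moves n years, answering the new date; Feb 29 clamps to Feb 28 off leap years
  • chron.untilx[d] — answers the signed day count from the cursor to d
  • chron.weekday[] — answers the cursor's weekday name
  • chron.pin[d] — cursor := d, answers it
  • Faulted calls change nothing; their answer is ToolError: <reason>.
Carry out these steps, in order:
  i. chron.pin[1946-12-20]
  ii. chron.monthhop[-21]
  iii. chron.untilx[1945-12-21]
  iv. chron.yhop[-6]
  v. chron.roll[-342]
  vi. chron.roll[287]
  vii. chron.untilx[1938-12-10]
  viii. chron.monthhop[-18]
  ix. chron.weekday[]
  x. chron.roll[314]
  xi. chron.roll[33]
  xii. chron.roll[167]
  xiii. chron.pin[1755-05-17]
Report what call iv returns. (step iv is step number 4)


>> pin(d→1946-12-20)
<< 1946-12-20
>> monthhop(n→-21)
<< 1945-03-20
>> untilx(d→1945-12-21)
<< 276
>> yhop(n→-6)
<< 1939-03-20
>> roll(n→-342)
<< 1938-04-12
>> roll(n→287)
<< 1939-01-24
>> untilx(d→1938-12-10)
<< -45
>> monthhop(n→-18)
<< 1937-07-24
>> weekday()
<< Saturday
>> roll(n→314)
<< 1938-06-03
>> roll(n→33)
<< 1938-07-06
>> roll(n→167)
<< 1938-12-20
>> pin(d→1755-05-17)
<< 1755-05-17

Answer: 1939-03-20


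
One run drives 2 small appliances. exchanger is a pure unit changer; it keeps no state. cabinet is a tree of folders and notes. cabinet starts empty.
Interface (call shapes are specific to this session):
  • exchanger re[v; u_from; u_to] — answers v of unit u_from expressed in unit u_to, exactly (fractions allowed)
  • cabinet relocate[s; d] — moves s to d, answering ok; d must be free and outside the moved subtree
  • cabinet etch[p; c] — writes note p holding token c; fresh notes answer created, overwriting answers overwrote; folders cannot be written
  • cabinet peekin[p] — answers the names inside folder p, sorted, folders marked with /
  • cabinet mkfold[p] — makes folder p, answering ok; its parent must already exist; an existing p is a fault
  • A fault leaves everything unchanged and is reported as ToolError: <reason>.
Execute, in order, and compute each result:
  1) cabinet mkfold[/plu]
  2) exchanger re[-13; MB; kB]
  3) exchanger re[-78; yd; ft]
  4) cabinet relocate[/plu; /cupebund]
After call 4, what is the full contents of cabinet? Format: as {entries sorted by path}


[in] cabinet mkfold p=/plu
  ok
[in] exchanger re v=-13 u_from=MB u_to=kB
  -13000
[in] exchanger re v=-78 u_from=yd u_to=ft
  -234
[in] cabinet relocate s=/plu d=/cupebund
  ok

Answer: {cupebund/}


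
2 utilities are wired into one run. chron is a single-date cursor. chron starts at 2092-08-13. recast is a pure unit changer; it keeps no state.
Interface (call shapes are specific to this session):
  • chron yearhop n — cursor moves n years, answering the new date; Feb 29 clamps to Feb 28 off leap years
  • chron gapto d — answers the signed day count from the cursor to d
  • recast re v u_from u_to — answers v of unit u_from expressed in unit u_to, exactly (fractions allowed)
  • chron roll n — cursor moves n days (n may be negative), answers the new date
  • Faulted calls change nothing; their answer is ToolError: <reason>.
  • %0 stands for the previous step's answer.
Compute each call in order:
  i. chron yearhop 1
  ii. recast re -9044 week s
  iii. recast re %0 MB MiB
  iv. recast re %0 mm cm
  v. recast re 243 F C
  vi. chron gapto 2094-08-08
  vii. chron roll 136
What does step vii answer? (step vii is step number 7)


Answer: 2093-12-27

Derivation:
% chron yearhop(1) => 2093-08-13
% recast re(-9044, week, s) => -5469811200
% recast re(%0, MB, MiB) => -166925390625/32
% recast re(%0, mm, cm) => -33385078125/64
% recast re(243, F, C) => 1055/9
% chron gapto(2094-08-08) => 360
% chron roll(136) => 2093-12-27


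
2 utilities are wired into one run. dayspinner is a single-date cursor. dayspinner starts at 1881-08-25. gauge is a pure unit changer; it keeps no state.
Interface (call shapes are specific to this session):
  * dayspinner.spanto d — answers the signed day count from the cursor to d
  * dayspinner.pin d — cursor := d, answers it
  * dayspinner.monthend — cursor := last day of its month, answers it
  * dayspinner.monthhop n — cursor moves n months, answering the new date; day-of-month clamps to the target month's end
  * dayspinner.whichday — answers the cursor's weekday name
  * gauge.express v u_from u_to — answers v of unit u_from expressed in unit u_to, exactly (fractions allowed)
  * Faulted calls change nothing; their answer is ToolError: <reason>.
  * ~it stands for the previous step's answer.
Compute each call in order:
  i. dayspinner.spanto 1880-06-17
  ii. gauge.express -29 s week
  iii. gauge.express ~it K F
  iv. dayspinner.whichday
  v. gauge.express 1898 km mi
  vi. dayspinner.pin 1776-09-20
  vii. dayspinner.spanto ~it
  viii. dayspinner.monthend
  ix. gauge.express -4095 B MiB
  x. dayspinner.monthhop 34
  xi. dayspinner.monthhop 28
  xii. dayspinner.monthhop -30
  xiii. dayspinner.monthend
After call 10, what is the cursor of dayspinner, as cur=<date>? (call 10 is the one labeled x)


CALL dayspinner.spanto[d=1880-06-17]
RET  -434
CALL gauge.express[v=-29; u_from=s; u_to=week]
RET  -29/604800
CALL gauge.express[v=~it; u_from=K; u_to=F]
RET  -154449149/336000
CALL dayspinner.whichday[]
RET  Thursday
CALL gauge.express[v=1898; u_from=km; u_to=mi]
RET  14828125/12573
CALL dayspinner.pin[d=1776-09-20]
RET  1776-09-20
CALL dayspinner.spanto[d=~it]
RET  0
CALL dayspinner.monthend[]
RET  1776-09-30
CALL gauge.express[v=-4095; u_from=B; u_to=MiB]
RET  -4095/1048576
CALL dayspinner.monthhop[n=34]
RET  1779-07-30
CALL dayspinner.monthhop[n=28]
RET  1781-11-30
CALL dayspinner.monthhop[n=-30]
RET  1779-05-30
CALL dayspinner.monthend[]
RET  1779-05-31

Answer: cur=1779-07-30


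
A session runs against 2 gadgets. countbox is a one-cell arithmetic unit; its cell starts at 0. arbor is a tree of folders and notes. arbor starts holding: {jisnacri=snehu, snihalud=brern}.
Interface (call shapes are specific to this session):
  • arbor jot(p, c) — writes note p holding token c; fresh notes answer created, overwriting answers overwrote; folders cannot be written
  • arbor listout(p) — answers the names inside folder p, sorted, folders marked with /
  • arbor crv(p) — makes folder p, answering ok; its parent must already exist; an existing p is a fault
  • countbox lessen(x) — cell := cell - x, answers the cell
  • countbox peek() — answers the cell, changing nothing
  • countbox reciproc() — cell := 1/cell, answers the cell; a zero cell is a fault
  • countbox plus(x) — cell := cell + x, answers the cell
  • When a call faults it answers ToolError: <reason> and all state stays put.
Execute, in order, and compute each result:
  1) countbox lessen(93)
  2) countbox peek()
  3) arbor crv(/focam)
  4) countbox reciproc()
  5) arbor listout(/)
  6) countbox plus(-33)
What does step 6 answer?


Answer: -3070/93

Derivation:
Step: countbox lessen[x=93]
Result: -93
Step: countbox peek[]
Result: -93
Step: arbor crv[p=/focam]
Result: ok
Step: countbox reciproc[]
Result: -1/93
Step: arbor listout[p=/]
Result: [focam/, jisnacri, snihalud]
Step: countbox plus[x=-33]
Result: -3070/93


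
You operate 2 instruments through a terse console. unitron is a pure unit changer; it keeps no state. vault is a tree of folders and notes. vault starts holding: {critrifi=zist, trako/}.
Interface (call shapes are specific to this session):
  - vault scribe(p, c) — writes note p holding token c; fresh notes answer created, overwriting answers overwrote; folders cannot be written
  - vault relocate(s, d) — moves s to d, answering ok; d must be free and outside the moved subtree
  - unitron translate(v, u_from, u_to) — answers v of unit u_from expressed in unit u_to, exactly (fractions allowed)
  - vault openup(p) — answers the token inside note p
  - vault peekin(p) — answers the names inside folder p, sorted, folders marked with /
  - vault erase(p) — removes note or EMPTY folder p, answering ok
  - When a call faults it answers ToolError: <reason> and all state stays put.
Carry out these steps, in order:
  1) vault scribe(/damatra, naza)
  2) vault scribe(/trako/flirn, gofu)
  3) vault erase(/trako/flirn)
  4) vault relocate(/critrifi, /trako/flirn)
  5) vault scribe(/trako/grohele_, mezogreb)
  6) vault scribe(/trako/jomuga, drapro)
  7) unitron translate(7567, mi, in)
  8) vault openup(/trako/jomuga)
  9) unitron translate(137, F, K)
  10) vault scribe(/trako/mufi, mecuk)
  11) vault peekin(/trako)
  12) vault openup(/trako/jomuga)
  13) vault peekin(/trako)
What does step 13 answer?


CALL vault scribe[p: /damatra; c: naza]
RET  created
CALL vault scribe[p: /trako/flirn; c: gofu]
RET  created
CALL vault erase[p: /trako/flirn]
RET  ok
CALL vault relocate[s: /critrifi; d: /trako/flirn]
RET  ok
CALL vault scribe[p: /trako/grohele_; c: mezogreb]
RET  created
CALL vault scribe[p: /trako/jomuga; c: drapro]
RET  created
CALL unitron translate[v: 7567; u_from: mi; u_to: in]
RET  479445120
CALL vault openup[p: /trako/jomuga]
RET  drapro
CALL unitron translate[v: 137; u_from: F; u_to: K]
RET  19889/60
CALL vault scribe[p: /trako/mufi; c: mecuk]
RET  created
CALL vault peekin[p: /trako]
RET  [flirn, grohele_, jomuga, mufi]
CALL vault openup[p: /trako/jomuga]
RET  drapro
CALL vault peekin[p: /trako]
RET  [flirn, grohele_, jomuga, mufi]

Answer: [flirn, grohele_, jomuga, mufi]


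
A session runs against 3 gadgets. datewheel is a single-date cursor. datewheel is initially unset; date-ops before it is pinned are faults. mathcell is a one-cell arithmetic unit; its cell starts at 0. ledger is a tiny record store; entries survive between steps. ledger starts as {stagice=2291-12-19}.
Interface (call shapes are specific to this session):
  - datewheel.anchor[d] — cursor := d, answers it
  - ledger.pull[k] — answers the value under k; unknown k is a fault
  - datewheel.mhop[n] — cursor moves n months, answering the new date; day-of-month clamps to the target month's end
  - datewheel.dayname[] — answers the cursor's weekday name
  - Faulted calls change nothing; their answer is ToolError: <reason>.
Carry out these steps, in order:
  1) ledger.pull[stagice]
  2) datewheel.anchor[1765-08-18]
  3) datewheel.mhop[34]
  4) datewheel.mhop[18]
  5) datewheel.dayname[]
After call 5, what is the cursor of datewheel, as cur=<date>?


Act: pull[k=stagice]
Obs: 2291-12-19
Act: anchor[d=1765-08-18]
Obs: 1765-08-18
Act: mhop[n=34]
Obs: 1768-06-18
Act: mhop[n=18]
Obs: 1769-12-18
Act: dayname[]
Obs: Monday

Answer: cur=1769-12-18


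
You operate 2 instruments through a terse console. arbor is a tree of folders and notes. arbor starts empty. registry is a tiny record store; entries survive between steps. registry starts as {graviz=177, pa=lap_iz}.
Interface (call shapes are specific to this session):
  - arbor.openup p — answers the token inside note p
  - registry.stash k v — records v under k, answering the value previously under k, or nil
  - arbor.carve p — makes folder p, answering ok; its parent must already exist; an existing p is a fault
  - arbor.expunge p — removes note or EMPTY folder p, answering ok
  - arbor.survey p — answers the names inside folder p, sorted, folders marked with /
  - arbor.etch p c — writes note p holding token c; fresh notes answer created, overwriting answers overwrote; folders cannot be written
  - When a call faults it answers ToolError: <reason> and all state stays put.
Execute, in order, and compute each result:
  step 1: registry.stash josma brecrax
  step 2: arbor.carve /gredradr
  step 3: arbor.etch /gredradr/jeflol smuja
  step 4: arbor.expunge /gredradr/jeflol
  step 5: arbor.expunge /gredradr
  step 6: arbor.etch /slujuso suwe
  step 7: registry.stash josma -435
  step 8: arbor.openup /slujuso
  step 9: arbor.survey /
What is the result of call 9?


Answer: [slujuso]

Derivation:
% stash(k='josma', v='brecrax') -> nil
% carve(p='/gredradr') -> ok
% etch(p='/gredradr/jeflol', c='smuja') -> created
% expunge(p='/gredradr/jeflol') -> ok
% expunge(p='/gredradr') -> ok
% etch(p='/slujuso', c='suwe') -> created
% stash(k='josma', v='-435') -> brecrax
% openup(p='/slujuso') -> suwe
% survey(p='/') -> [slujuso]


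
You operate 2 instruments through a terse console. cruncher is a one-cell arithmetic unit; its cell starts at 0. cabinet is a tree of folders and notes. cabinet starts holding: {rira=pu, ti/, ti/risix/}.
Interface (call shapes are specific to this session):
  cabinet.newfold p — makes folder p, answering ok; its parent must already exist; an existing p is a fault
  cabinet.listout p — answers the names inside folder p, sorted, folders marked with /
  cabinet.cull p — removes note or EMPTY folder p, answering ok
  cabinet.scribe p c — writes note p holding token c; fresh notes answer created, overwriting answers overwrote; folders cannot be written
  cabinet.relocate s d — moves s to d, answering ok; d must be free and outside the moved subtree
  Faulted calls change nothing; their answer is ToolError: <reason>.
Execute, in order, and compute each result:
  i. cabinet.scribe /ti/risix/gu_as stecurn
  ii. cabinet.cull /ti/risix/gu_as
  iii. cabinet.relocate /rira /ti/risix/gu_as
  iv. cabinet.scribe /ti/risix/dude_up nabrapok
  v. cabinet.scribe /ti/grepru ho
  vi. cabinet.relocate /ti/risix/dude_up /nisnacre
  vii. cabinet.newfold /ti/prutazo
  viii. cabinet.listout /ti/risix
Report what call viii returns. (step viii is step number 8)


→ scribe(p: /ti/risix/gu_as, c: stecurn)
← created
→ cull(p: /ti/risix/gu_as)
← ok
→ relocate(s: /rira, d: /ti/risix/gu_as)
← ok
→ scribe(p: /ti/risix/dude_up, c: nabrapok)
← created
→ scribe(p: /ti/grepru, c: ho)
← created
→ relocate(s: /ti/risix/dude_up, d: /nisnacre)
← ok
→ newfold(p: /ti/prutazo)
← ok
→ listout(p: /ti/risix)
← [gu_as]

Answer: [gu_as]
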